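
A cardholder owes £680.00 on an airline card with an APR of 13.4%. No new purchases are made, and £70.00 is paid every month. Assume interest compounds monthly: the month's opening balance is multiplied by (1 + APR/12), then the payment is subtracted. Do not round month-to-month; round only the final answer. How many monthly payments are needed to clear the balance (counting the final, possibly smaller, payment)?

11 months

Monthly rate r = 13.4%/12 = 1.11667% = 0.0111667.
Recurrence: B ← B·(1+r) − £70.00.
Month 1: interest £7.59; balance after payment £617.59.
Month 2: interest £6.90; balance after payment £554.49.
Closed form: n = −ln(1 − rB₀/P)/ln(1+r) = −ln(0.89152)/ln(1.01117) ≈ 10.340, so the balance reaches zero during payment 11.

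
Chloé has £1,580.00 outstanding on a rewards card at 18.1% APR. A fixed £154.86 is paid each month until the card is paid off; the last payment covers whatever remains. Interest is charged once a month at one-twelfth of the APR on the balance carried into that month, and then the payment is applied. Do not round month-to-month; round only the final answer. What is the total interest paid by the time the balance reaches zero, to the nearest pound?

Monthly rate r = 18.1%/12 = 1.50833% = 0.0150833.
Payoff takes n = ⌈−ln(1 − rB₀/P)/ln(1+r)⌉ = ⌈11.162⌉ = 12 payments; the last is £25.30.
Total paid = 11·£154.86 + £25.30 = £1,728.76.
Total interest = total paid − principal = £1,728.76 − £1,580.00 = £148.76.

£149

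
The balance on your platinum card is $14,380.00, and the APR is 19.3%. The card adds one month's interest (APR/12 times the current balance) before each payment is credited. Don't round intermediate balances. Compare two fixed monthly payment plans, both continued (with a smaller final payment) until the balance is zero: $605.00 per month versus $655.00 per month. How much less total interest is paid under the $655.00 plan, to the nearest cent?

$384.98

Monthly rate r = 19.3%/12 = 1.60833% = 0.0160833.
At $605.00/mo: n = ⌈−ln(1 − rB₀/P)/ln(1+r)⌉ = 31 payments (last $116.63); total interest = total paid − $14,380.00 = $3,886.63.
At $655.00/mo: 28 payments (last $196.65); total interest $3,501.65.
Interest saved = $3,886.63 − $3,501.65 = $384.98.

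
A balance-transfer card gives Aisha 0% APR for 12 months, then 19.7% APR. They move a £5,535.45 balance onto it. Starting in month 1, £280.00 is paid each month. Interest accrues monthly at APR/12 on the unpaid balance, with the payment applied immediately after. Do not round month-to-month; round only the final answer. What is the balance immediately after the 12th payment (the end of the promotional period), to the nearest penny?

Promo months 1–12 at r₀ = 0%/12 = 0; months 13+ at r₁ = 19.7%/12 = 0.0164167.
After month 12 (no interest yet): B = £5,535.45 − 12·£280.00 = £2,175.45.

£2,175.45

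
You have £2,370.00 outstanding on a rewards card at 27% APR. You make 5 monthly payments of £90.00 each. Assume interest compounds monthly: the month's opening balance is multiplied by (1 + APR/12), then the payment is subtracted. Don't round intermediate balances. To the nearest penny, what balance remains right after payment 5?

Monthly rate r = 27%/12 = 2.25% = 0.0225.
Each month: B ← B·(1+r) − £90.00.
Month 1: interest £53.32; balance after payment £2,333.32.
Month 2: interest £52.50; balance after payment £2,295.82.
Month 3: interest £51.66; balance after payment £2,257.48.
Month 4: interest £50.79; balance after payment £2,218.27.
Month 5: interest £49.91; balance after payment £2,178.19.

£2,178.19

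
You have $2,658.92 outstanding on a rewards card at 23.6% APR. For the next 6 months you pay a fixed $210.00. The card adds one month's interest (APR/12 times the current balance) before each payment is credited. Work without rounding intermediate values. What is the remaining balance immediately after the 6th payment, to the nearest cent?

$1,664.91

Monthly rate r = 23.6%/12 = 1.96667% = 0.0196667.
Each month: B ← B·(1+r) − $210.00.
Month 1: interest $52.29; balance after payment $2,501.21.
Month 2: interest $49.19; balance after payment $2,340.40.
Month 3: interest $46.03; balance after payment $2,176.43.
Month 4: interest $42.80; balance after payment $2,009.23.
Month 5: interest $39.51; balance after payment $1,838.75.
Month 6: interest $36.16; balance after payment $1,664.91.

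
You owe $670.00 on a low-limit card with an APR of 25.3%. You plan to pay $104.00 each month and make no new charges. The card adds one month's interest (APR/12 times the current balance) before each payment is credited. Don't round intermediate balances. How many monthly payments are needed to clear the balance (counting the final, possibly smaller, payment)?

Monthly rate r = 25.3%/12 = 2.10833% = 0.0210833.
Recurrence: B ← B·(1+r) − $104.00.
Month 1: interest $14.13; balance after payment $580.13.
Month 2: interest $12.23; balance after payment $488.36.
Closed form: n = −ln(1 − rB₀/P)/ln(1+r) = −ln(0.86417)/ln(1.02108) ≈ 6.997, so the balance reaches zero during payment 7.

7 payments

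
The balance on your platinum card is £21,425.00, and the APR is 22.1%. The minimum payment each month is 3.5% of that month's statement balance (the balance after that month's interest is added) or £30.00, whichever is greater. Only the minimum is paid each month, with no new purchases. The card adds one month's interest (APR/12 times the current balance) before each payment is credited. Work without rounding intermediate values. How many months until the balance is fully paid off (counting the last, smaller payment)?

Monthly rate r = 22.1%/12 = 1.84167% = 0.0184167.
While 3.5% of the post-interest balance exceeds £30.00, each month B ← (B·(1+r))·(1 − 0.035), i.e. B shrinks by the factor (1+r)·0.965 = 0.98277.
This holds for months 1–187. Entering month 188 the balance is £830.99; 3.5% of the post-interest balance is now below £30.00, so the flat £30.00 minimum applies from here.
From month 188 a fixed £30.00 at rate r clears £830.99 in 40 more payments. Total: 187 + 40 = 227 months.

227 months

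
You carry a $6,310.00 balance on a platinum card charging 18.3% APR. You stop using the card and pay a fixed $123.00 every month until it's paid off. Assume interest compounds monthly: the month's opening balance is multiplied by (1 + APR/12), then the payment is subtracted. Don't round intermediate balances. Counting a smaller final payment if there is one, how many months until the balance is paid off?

101 months

Monthly rate r = 18.3%/12 = 1.525% = 0.01525.
Recurrence: B ← B·(1+r) − $123.00.
Month 1: interest $96.23; balance after payment $6,283.23.
Month 2: interest $95.82; balance after payment $6,256.05.
Closed form: n = −ln(1 − rB₀/P)/ln(1+r) = −ln(0.21766)/ln(1.01525) ≈ 100.748, so the balance reaches zero during payment 101.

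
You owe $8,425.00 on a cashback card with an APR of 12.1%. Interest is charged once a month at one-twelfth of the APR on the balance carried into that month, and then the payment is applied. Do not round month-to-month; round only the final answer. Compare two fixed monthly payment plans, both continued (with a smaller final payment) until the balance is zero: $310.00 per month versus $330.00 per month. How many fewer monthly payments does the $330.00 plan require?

2 fewer payments

Monthly rate r = 12.1%/12 = 1.00833% = 0.0100833.
At $310.00/mo: n = ⌈−ln(1 − rB₀/P)/ln(1+r)⌉ = 32 payments (last $285.65); total interest = total paid − $8,425.00 = $1,470.65.
At $330.00/mo: 30 payments (last $220.31); total interest $1,365.31.
Payments saved = 32 − 30 = 2.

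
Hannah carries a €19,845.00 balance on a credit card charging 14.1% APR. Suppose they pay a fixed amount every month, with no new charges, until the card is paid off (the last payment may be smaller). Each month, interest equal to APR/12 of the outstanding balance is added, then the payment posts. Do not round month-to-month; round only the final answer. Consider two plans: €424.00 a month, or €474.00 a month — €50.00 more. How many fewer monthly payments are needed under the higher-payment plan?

Monthly rate r = 14.1%/12 = 1.175% = 0.01175.
At €424.00/mo: n = ⌈−ln(1 − rB₀/P)/ln(1+r)⌉ = 69 payments (last €147.71); total interest = total paid − €19,845.00 = €9,134.71.
At €474.00/mo: 58 payments (last €458.87); total interest €7,631.87.
Payments saved = 69 − 58 = 11.

11 fewer payments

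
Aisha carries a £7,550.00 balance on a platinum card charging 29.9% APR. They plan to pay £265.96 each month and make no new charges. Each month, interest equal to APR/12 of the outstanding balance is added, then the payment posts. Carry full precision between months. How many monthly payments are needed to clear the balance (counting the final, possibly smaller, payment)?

Monthly rate r = 29.9%/12 = 2.49167% = 0.0249167.
Recurrence: B ← B·(1+r) − £265.96.
Month 1: interest £188.12; balance after payment £7,472.16.
Month 2: interest £186.18; balance after payment £7,392.38.
Closed form: n = −ln(1 − rB₀/P)/ln(1+r) = −ln(0.29267)/ln(1.02492) ≈ 49.924, so the balance reaches zero during payment 50.

50 payments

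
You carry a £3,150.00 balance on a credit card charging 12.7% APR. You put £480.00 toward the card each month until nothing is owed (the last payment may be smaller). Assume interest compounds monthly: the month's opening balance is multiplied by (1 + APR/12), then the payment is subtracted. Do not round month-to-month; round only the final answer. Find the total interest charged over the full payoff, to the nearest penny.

Monthly rate r = 12.7%/12 = 1.05833% = 0.0105833.
Payoff takes n = ⌈−ln(1 − rB₀/P)/ln(1+r)⌉ = ⌈6.837⌉ = 7 payments; the last is £402.32.
Total paid = 6·£480.00 + £402.32 = £3,282.32.
Total interest = total paid − principal = £3,282.32 − £3,150.00 = £132.32.

£132.32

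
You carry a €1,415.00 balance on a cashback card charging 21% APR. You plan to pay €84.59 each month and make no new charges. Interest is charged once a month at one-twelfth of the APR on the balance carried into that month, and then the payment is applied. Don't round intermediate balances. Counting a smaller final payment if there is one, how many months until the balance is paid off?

Monthly rate r = 21%/12 = 1.75% = 0.0175.
Recurrence: B ← B·(1+r) − €84.59.
Month 1: interest €24.76; balance after payment €1,355.17.
Month 2: interest €23.72; balance after payment €1,294.30.
Closed form: n = −ln(1 − rB₀/P)/ln(1+r) = −ln(0.70726)/ln(1.0175) ≈ 19.964, so the balance reaches zero during payment 20.

20 payments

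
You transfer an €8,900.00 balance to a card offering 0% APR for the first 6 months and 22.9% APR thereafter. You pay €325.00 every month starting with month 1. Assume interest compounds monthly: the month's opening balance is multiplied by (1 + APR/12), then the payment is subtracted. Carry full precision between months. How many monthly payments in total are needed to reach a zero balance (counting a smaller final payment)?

Promo months 1–6 at r₀ = 0%/12 = 0; months 7+ at r₁ = 22.9%/12 = 0.0190833.
After month 6 (no interest yet): B = €8,900.00 − 6·€325.00 = €6,950.00.
Then at r₁ with €325.00/mo: n₂ = −ln(1 − r₁·B/P)/ln(1+r₁) ≈ 27.74 → 28 more payments.

34 months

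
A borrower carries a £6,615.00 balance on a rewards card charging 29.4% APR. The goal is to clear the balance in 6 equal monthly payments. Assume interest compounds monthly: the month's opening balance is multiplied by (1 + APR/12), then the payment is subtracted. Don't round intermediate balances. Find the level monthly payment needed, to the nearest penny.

£1,198.95

Monthly rate r = 29.4%/12 = 2.45% = 0.0245.
Level-payment amortization: P = B₀·r / (1 − (1+r)^(−n)) = 6615.00·0.0245 / (1 − 1.0245^(−6)).
Denominator 1 − (1+r)^(−6) = 0.135175024.
P = 162.067 / 0.135175024 ≈ 1198.95.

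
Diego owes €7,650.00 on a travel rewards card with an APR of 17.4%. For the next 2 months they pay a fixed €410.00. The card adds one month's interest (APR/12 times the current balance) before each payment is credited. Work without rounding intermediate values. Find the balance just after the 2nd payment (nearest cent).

Monthly rate r = 17.4%/12 = 1.45% = 0.0145.
Each month: B ← B·(1+r) − €410.00.
Month 1: interest €110.92; balance after payment €7,350.93.
Month 2: interest €106.59; balance after payment €7,047.51.

€7,047.51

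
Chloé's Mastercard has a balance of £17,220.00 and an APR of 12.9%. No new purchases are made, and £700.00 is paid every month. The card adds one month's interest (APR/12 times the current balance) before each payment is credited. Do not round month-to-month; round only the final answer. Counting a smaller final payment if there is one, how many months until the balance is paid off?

29 months

Monthly rate r = 12.9%/12 = 1.075% = 0.01075.
Recurrence: B ← B·(1+r) − £700.00.
Month 1: interest £185.12; balance after payment £16,705.12.
Month 2: interest £179.58; balance after payment £16,184.69.
Closed form: n = −ln(1 − rB₀/P)/ln(1+r) = −ln(0.73555)/ln(1.01075) ≈ 28.724, so the balance reaches zero during payment 29.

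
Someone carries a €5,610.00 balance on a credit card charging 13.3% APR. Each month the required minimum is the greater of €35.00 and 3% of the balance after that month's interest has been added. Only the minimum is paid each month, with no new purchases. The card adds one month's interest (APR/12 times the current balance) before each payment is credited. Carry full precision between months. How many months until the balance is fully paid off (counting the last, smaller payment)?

Monthly rate r = 13.3%/12 = 1.10833% = 0.0110833.
While 3% of the post-interest balance exceeds €35.00, each month B ← (B·(1+r))·(1 − 0.03), i.e. B shrinks by the factor (1+r)·0.97 = 0.98075.
This holds for months 1–82. Entering month 83 the balance is €1,139.66; 3% of the post-interest balance is now below €35.00, so the flat €35.00 minimum applies from here.
From month 83 a fixed €35.00 at rate r clears €1,139.66 in 41 more payments. Total: 82 + 41 = 123 months.

123 months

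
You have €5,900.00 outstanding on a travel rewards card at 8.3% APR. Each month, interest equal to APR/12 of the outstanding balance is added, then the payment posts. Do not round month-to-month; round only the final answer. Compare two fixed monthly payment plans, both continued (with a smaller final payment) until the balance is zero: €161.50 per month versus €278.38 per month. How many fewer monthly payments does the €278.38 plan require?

20 fewer payments

Monthly rate r = 8.3%/12 = 0.691667% = 0.00691667.
At €161.50/mo: n = ⌈−ln(1 − rB₀/P)/ln(1+r)⌉ = 43 payments (last €41.49); total interest = total paid − €5,900.00 = €924.49.
At €278.38/mo: 23 payments (last €277.66); total interest €502.02.
Payments saved = 43 − 23 = 20.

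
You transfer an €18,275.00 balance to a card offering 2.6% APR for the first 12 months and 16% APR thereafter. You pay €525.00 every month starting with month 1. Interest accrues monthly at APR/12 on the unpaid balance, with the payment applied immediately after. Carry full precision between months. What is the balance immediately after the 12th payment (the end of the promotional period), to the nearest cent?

€12,380.23

Promo months 1–12 at r₀ = 2.6%/12 = 0.00216667; months 13+ at r₁ = 16%/12 = 0.0133333.
After month 12: iterate B ← B·(1+r₀) − €525.00 for 12 months → €12,380.23.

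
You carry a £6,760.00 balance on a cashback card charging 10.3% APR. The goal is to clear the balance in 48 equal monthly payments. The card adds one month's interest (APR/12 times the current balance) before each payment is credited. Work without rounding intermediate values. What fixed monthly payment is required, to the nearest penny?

Monthly rate r = 10.3%/12 = 0.858333% = 0.00858333.
Level-payment amortization: P = B₀·r / (1 − (1+r)^(−n)) = 6760.00·0.00858333 / (1 − 1.00858^(−48)).
Denominator 1 − (1+r)^(−48) = 0.336510258.
P = 58.0233 / 0.336510258 ≈ 172.43.

£172.43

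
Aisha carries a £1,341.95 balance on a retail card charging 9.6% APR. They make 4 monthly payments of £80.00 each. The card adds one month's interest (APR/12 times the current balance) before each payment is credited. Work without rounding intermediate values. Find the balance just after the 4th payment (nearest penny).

£1,061.55

Monthly rate r = 9.6%/12 = 0.8% = 0.008.
Each month: B ← B·(1+r) − £80.00.
Month 1: interest £10.74; balance after payment £1,272.69.
Month 2: interest £10.18; balance after payment £1,202.87.
Month 3: interest £9.62; balance after payment £1,132.49.
Month 4: interest £9.06; balance after payment £1,061.55.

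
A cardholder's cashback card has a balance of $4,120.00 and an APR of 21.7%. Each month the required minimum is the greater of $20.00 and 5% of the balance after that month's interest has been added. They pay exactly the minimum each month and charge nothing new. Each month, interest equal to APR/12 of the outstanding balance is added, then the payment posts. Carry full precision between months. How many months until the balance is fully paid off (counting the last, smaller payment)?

95 months

Monthly rate r = 21.7%/12 = 1.80833% = 0.0180833.
While 5% of the post-interest balance exceeds $20.00, each month B ← (B·(1+r))·(1 − 0.05), i.e. B shrinks by the factor (1+r)·0.95 = 0.96718.
This holds for months 1–71. Entering month 72 the balance is $385.38; 5% of the post-interest balance is now below $20.00, so the flat $20.00 minimum applies from here.
From month 72 a fixed $20.00 at rate r clears $385.38 in 24 more payments. Total: 71 + 24 = 95 months.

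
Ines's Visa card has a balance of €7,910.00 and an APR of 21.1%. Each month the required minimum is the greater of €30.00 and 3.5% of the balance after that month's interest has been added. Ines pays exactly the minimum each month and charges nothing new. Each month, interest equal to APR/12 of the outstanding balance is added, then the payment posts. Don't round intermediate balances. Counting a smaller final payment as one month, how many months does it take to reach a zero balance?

163 months

Monthly rate r = 21.1%/12 = 1.75833% = 0.0175833.
While 3.5% of the post-interest balance exceeds €30.00, each month B ← (B·(1+r))·(1 − 0.035), i.e. B shrinks by the factor (1+r)·0.965 = 0.98197.
This holds for months 1–124. Entering month 125 the balance is €828.40; 3.5% of the post-interest balance is now below €30.00, so the flat €30.00 minimum applies from here.
From month 125 a fixed €30.00 at rate r clears €828.40 in 39 more payments. Total: 124 + 39 = 163 months.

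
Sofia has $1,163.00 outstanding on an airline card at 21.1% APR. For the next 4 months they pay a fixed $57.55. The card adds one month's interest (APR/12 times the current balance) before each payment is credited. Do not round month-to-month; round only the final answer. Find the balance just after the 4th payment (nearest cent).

$1,010.64

Monthly rate r = 21.1%/12 = 1.75833% = 0.0175833.
Each month: B ← B·(1+r) − $57.55.
Month 1: interest $20.45; balance after payment $1,125.90.
Month 2: interest $19.80; balance after payment $1,088.15.
Month 3: interest $19.13; balance after payment $1,049.73.
Month 4: interest $18.46; balance after payment $1,010.64.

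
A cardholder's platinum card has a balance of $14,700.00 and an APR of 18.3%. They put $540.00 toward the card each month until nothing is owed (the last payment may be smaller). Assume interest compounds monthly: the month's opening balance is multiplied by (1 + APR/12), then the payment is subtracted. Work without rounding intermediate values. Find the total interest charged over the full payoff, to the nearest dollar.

Monthly rate r = 18.3%/12 = 1.525% = 0.01525.
Payoff takes n = ⌈−ln(1 − rB₀/P)/ln(1+r)⌉ = ⌈35.440⌉ = 36 payments; the last is $238.62.
Total paid = 35·$540.00 + $238.62 = $19,138.62.
Total interest = total paid − principal = $19,138.62 − $14,700.00 = $4,438.62.

$4,439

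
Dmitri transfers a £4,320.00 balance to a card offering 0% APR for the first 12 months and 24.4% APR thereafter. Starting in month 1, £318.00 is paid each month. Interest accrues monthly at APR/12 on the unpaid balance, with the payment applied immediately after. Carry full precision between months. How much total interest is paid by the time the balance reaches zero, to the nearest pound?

£14

Promo months 1–12 at r₀ = 0%/12 = 0; months 13+ at r₁ = 24.4%/12 = 0.0203333.
After month 12 (no interest yet): B = £4,320.00 − 12·£318.00 = £504.00.
Then at r₁ with £318.00/mo: n₂ = −ln(1 − r₁·B/P)/ln(1+r₁) ≈ 1.63 → 2 more payments.
Total paid = 13·£318.00 + £200.24 = £4,334.24; interest = £4,334.24 − £4,320.00 = £14.24.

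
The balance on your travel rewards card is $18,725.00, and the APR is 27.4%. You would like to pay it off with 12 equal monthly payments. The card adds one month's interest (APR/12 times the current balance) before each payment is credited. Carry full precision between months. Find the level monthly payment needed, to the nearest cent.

$1,801.58

Monthly rate r = 27.4%/12 = 2.28333% = 0.0228333.
Level-payment amortization: P = B₀·r / (1 − (1+r)^(−n)) = 18725.00·0.0228333 / (1 − 1.02283^(−12)).
Denominator 1 − (1+r)^(−12) = 0.237321462.
P = 427.554 / 0.237321462 ≈ 1801.58.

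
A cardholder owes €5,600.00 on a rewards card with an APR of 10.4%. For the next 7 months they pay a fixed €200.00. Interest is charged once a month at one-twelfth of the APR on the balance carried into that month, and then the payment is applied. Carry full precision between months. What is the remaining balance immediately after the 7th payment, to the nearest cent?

Monthly rate r = 10.4%/12 = 0.866667% = 0.00866667.
Each month: B ← B·(1+r) − €200.00.
Month 1: interest €48.53; balance after payment €5,448.53.
Month 2: interest €47.22; balance after payment €5,295.75.
Month 3: interest €45.90; balance after payment €5,141.65.
Month 4: interest €44.56; balance after payment €4,986.21.
Month 5: interest €43.21; balance after payment €4,829.43.
Month 6: interest €41.86; balance after payment €4,671.28.
Month 7: interest €40.48; balance after payment €4,511.76.

€4,511.76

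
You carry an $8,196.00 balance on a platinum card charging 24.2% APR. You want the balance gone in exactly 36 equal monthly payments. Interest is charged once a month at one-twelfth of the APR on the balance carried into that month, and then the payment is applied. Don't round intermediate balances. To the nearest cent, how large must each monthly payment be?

Monthly rate r = 24.2%/12 = 2.01667% = 0.0201667.
Level-payment amortization: P = B₀·r / (1 − (1+r)^(−n)) = 8196.00·0.0201667 / (1 − 1.02017^(−36)).
Denominator 1 − (1+r)^(−36) = 0.512651816.
P = 165.286 / 0.512651816 ≈ 322.41.

$322.41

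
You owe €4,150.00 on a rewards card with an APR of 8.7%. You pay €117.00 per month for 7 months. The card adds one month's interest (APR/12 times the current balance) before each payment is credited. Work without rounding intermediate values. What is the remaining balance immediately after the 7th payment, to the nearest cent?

€3,528.22

Monthly rate r = 8.7%/12 = 0.725% = 0.00725.
Each month: B ← B·(1+r) − €117.00.
Month 1: interest €30.09; balance after payment €4,063.09.
Month 2: interest €29.46; balance after payment €3,975.54.
Month 3: interest €28.82; balance after payment €3,887.37.
Month 4: interest €28.18; balance after payment €3,798.55.
Month 5: interest €27.54; balance after payment €3,709.09.
Month 6: interest €26.89; balance after payment €3,618.98.
Month 7: interest €26.24; balance after payment €3,528.22.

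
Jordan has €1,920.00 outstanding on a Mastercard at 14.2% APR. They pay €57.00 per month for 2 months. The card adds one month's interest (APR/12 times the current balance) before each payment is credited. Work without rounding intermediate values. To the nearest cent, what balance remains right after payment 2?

Monthly rate r = 14.2%/12 = 1.18333% = 0.0118333.
Each month: B ← B·(1+r) − €57.00.
Month 1: interest €22.72; balance after payment €1,885.72.
Month 2: interest €22.31; balance after payment €1,851.03.

€1,851.03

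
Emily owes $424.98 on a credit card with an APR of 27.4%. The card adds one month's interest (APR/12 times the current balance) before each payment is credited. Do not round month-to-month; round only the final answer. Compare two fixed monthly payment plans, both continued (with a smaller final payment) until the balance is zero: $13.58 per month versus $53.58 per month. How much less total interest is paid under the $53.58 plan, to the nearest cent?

$279.90

Monthly rate r = 27.4%/12 = 2.28333% = 0.0228333.
At $13.58/mo: n = ⌈−ln(1 − rB₀/P)/ln(1+r)⌉ = 56 payments (last $7.26); total interest = total paid − $424.98 = $329.18.
At $53.58/mo: 9 payments (last $45.62); total interest $49.28.
Interest saved = $329.18 − $49.28 = $279.90.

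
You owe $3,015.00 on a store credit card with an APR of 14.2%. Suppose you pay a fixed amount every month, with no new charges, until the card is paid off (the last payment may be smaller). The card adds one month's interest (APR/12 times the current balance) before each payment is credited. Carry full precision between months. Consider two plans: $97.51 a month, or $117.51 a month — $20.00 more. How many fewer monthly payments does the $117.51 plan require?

8 fewer payments

Monthly rate r = 14.2%/12 = 1.18333% = 0.0118333.
At $97.51/mo: n = ⌈−ln(1 − rB₀/P)/ln(1+r)⌉ = 39 payments (last $70.56); total interest = total paid − $3,015.00 = $760.94.
At $117.51/mo: 31 payments (last $89.36); total interest $599.66.
Payments saved = 39 − 31 = 8.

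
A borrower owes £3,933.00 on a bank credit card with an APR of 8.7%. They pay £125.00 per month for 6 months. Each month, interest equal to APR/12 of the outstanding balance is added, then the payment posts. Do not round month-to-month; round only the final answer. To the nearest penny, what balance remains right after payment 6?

£3,343.49

Monthly rate r = 8.7%/12 = 0.725% = 0.00725.
Each month: B ← B·(1+r) − £125.00.
Month 1: interest £28.51; balance after payment £3,836.51.
Month 2: interest £27.81; balance after payment £3,739.33.
Month 3: interest £27.11; balance after payment £3,641.44.
Month 4: interest £26.40; balance after payment £3,542.84.
Month 5: interest £25.69; balance after payment £3,443.53.
Month 6: interest £24.97; balance after payment £3,343.49.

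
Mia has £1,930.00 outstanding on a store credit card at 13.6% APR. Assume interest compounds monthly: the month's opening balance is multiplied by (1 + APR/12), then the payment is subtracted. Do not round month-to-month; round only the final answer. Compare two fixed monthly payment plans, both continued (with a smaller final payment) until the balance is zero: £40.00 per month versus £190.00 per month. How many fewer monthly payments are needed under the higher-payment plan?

Monthly rate r = 13.6%/12 = 1.13333% = 0.0113333.
At £40.00/mo: n = ⌈−ln(1 − rB₀/P)/ln(1+r)⌉ = 71 payments (last £9.35); total interest = total paid − £1,930.00 = £879.35.
At £190.00/mo: 11 payments (last £162.16); total interest £132.16.
Payments saved = 71 − 11 = 60.

60 fewer payments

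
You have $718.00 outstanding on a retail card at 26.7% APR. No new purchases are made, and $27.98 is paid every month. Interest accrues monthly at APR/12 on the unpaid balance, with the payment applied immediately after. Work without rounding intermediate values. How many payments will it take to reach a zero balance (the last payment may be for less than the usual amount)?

39 months

Monthly rate r = 26.7%/12 = 2.225% = 0.02225.
Recurrence: B ← B·(1+r) − $27.98.
Month 1: interest $15.98; balance after payment $706.00.
Month 2: interest $15.71; balance after payment $693.72.
Closed form: n = −ln(1 − rB₀/P)/ln(1+r) = −ln(0.42904)/ln(1.02225) ≈ 38.453, so the balance reaches zero during payment 39.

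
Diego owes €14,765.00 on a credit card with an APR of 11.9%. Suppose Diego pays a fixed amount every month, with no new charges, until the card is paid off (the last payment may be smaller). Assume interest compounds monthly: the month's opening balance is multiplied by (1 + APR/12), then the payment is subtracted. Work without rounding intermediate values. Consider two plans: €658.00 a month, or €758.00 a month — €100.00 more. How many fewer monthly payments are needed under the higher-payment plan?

4 fewer payments

Monthly rate r = 11.9%/12 = 0.991667% = 0.00991667.
At €658.00/mo: n = ⌈−ln(1 − rB₀/P)/ln(1+r)⌉ = 26 payments (last €334.53); total interest = total paid − €14,765.00 = €2,019.53.
At €758.00/mo: 22 payments (last €570.11); total interest €1,723.11.
Payments saved = 26 − 22 = 4.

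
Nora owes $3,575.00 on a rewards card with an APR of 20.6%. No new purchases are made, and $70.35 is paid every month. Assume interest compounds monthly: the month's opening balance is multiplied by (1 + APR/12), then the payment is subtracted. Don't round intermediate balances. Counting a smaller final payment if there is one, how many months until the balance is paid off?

Monthly rate r = 20.6%/12 = 1.71667% = 0.0171667.
Recurrence: B ← B·(1+r) − $70.35.
Month 1: interest $61.37; balance after payment $3,566.02.
Month 2: interest $61.22; balance after payment $3,556.89.
Closed form: n = −ln(1 − rB₀/P)/ln(1+r) = −ln(0.12764)/ln(1.01717) ≈ 120.943, so the balance reaches zero during payment 121.

121 months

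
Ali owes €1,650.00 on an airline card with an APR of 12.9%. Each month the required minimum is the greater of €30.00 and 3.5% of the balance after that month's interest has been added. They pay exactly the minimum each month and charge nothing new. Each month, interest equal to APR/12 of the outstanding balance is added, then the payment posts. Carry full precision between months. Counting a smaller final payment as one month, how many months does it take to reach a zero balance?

61 months

Monthly rate r = 12.9%/12 = 1.075% = 0.01075.
While 3.5% of the post-interest balance exceeds €30.00, each month B ← (B·(1+r))·(1 − 0.035), i.e. B shrinks by the factor (1+r)·0.965 = 0.97537.
This holds for months 1–27. Entering month 28 the balance is €841.59; 3.5% of the post-interest balance is now below €30.00, so the flat €30.00 minimum applies from here.
From month 28 a fixed €30.00 at rate r clears €841.59 in 34 more payments. Total: 27 + 34 = 61 months.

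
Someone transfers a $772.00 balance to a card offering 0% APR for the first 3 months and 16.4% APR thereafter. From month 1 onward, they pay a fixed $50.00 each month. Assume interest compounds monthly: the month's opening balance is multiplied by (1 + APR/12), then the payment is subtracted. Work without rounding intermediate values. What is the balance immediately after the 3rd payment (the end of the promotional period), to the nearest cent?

$622.00

Promo months 1–3 at r₀ = 0%/12 = 0; months 4+ at r₁ = 16.4%/12 = 0.0136667.
After month 3 (no interest yet): B = $772.00 − 3·$50.00 = $622.00.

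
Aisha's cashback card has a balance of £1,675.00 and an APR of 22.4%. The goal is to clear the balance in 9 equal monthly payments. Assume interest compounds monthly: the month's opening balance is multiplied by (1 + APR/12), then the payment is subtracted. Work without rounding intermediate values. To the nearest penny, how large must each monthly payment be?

Monthly rate r = 22.4%/12 = 1.86667% = 0.0186667.
Level-payment amortization: P = B₀·r / (1 − (1+r)^(−n)) = 1675.00·0.0186667 / (1 − 1.01867^(−9)).
Denominator 1 − (1+r)^(−9) = 0.153335904.
P = 31.2667 / 0.153335904 ≈ 203.91.

£203.91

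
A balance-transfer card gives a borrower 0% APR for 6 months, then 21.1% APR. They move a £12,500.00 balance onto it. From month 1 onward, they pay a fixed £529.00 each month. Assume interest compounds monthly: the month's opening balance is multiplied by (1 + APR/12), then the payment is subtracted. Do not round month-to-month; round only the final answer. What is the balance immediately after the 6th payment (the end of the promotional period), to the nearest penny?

Promo months 1–6 at r₀ = 0%/12 = 0; months 7+ at r₁ = 21.1%/12 = 0.0175833.
After month 6 (no interest yet): B = £12,500.00 − 6·£529.00 = £9,326.00.

£9,326.00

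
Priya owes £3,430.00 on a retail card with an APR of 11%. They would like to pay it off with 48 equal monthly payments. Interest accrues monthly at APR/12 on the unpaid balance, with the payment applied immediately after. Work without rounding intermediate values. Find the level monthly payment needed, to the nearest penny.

£88.65

Monthly rate r = 11%/12 = 0.916667% = 0.00916667.
Level-payment amortization: P = B₀·r / (1 − (1+r)^(−n)) = 3430.00·0.00916667 / (1 − 1.00917^(−48)).
Denominator 1 − (1+r)^(−48) = 0.35467136.
P = 31.4417 / 0.35467136 ≈ 88.65.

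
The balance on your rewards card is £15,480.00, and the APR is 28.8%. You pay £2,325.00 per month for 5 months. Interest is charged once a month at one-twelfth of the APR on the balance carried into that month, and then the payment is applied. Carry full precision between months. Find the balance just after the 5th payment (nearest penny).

£5,232.38

Monthly rate r = 28.8%/12 = 2.4% = 0.024.
Each month: B ← B·(1+r) − £2,325.00.
Month 1: interest £371.52; balance after payment £13,526.52.
Month 2: interest £324.64; balance after payment £11,526.16.
Month 3: interest £276.63; balance after payment £9,477.78.
Month 4: interest £227.47; balance after payment £7,380.25.
Month 5: interest £177.13; balance after payment £5,232.38.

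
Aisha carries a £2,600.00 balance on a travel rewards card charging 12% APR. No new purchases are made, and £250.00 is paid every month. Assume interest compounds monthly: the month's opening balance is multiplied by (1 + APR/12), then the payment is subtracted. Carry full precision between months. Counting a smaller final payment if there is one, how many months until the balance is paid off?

12 months

Monthly rate r = 12%/12 = 1% = 0.01.
Recurrence: B ← B·(1+r) − £250.00.
Month 1: interest £26.00; balance after payment £2,376.00.
Month 2: interest £23.76; balance after payment £2,149.76.
Closed form: n = −ln(1 − rB₀/P)/ln(1+r) = −ln(0.896)/ln(1.01) ≈ 11.036, so the balance reaches zero during payment 12.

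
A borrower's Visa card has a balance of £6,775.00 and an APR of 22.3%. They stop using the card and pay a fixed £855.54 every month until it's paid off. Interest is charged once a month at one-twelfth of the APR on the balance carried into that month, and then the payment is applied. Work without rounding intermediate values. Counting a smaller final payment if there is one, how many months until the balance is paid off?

Monthly rate r = 22.3%/12 = 1.85833% = 0.0185833.
Recurrence: B ← B·(1+r) − £855.54.
Month 1: interest £125.90; balance after payment £6,045.36.
Month 2: interest £112.34; balance after payment £5,302.17.
Closed form: n = −ln(1 − rB₀/P)/ln(1+r) = −ln(0.85284)/ln(1.01858) ≈ 8.645, so the balance reaches zero during payment 9.

9 months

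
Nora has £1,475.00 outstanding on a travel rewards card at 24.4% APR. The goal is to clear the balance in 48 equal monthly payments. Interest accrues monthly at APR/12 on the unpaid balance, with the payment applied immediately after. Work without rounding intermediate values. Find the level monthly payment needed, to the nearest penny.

£48.41

Monthly rate r = 24.4%/12 = 2.03333% = 0.0203333.
Level-payment amortization: P = B₀·r / (1 − (1+r)^(−n)) = 1475.00·0.0203333 / (1 − 1.02033^(−48)).
Denominator 1 − (1+r)^(−48) = 0.619477443.
P = 29.9917 / 0.619477443 ≈ 48.41.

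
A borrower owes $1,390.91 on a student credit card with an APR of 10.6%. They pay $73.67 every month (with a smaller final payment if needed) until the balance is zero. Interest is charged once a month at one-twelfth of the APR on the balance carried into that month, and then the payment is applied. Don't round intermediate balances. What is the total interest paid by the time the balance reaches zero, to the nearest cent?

Monthly rate r = 10.6%/12 = 0.883333% = 0.00883333.
Payoff takes n = ⌈−ln(1 − rB₀/P)/ln(1+r)⌉ = ⌈20.746⌉ = 21 payments; the last is $55.03.
Total paid = 20·$73.67 + $55.03 = $1,528.43.
Total interest = total paid − principal = $1,528.43 − $1,390.91 = $137.52.

$137.52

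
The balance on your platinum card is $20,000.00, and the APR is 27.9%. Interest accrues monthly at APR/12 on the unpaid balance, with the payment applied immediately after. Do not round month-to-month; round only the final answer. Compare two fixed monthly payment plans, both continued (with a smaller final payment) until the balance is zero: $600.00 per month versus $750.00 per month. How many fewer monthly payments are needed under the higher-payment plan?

22 fewer payments

Monthly rate r = 27.9%/12 = 2.325% = 0.02325.
At $600.00/mo: n = ⌈−ln(1 − rB₀/P)/ln(1+r)⌉ = 65 payments (last $540.72); total interest = total paid − $20,000.00 = $18,940.72.
At $750.00/mo: 43 payments (last $74.61); total interest $11,574.61.
Payments saved = 65 − 43 = 22.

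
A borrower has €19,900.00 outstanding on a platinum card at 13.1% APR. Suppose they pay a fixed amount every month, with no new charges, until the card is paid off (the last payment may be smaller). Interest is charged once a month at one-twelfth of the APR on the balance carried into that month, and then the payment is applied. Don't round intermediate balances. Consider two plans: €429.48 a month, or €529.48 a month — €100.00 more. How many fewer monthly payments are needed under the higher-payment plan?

16 fewer payments

Monthly rate r = 13.1%/12 = 1.09167% = 0.0109167.
At €429.48/mo: n = ⌈−ln(1 − rB₀/P)/ln(1+r)⌉ = 65 payments (last €395.13); total interest = total paid − €19,900.00 = €7,981.85.
At €529.48/mo: 49 payments (last €340.47); total interest €5,855.51.
Payments saved = 65 − 49 = 16.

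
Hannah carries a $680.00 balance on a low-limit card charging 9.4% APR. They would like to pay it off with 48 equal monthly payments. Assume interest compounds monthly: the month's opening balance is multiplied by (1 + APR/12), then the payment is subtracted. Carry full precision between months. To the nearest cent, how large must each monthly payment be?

Monthly rate r = 9.4%/12 = 0.783333% = 0.00783333.
Level-payment amortization: P = B₀·r / (1 − (1+r)^(−n)) = 680.00·0.00783333 / (1 − 1.00783^(−48)).
Denominator 1 − (1+r)^(−48) = 0.312391043.
P = 5.32667 / 0.312391043 ≈ 17.05.

$17.05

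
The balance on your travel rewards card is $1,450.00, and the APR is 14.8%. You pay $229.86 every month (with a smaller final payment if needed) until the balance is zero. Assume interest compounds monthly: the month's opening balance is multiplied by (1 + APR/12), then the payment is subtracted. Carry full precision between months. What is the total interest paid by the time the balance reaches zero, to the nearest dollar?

$69

Monthly rate r = 14.8%/12 = 1.23333% = 0.0123333.
Payoff takes n = ⌈−ln(1 − rB₀/P)/ln(1+r)⌉ = ⌈6.608⌉ = 7 payments; the last is $139.98.
Total paid = 6·$229.86 + $139.98 = $1,519.14.
Total interest = total paid − principal = $1,519.14 − $1,450.00 = $69.14.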